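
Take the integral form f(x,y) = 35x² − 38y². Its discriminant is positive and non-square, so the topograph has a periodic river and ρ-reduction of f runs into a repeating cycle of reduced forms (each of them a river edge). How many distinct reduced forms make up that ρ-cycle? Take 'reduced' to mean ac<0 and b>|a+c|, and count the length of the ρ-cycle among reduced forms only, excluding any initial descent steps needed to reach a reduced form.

D = 5320, ⌊√D⌋ = 72
descent: ρ → (-38,0,35)
descent: ρ → (35,70,-3)  [lands on river]
river: ρ → (-3,68,58)
river: ρ → (58,48,-13)
river: ρ → (-13,56,42)
river: ρ → (42,28,-27)
river: ρ → (-27,26,43)
river: ρ → (43,60,-10)
river: ρ → (-10,60,43)
river: ρ → (43,26,-27)
river: ρ → (-27,28,42)
river: ρ → (42,56,-13)
river: ρ → (-13,48,58)
river: ρ → (58,68,-3)
river: ρ → (-3,70,35)
ρ-cycle length = 14 (tail of 2 descent steps not counted)

14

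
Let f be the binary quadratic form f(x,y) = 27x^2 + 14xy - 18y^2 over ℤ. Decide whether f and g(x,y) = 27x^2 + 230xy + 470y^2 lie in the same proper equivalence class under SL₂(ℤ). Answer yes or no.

D₁ = 2140, D₂ = 2140
river cycle of f (length 12): (-18, 22, 23), (23, 24, -17), (-17, 44, 3), (3, 46, -2), (-2, 46, 3), (3, 44, -17), (-17, 24, 23), (23, 22, -18), (-18, 14, 27), (27, 40, -5), … (2 more)
river cycle of g (length 12): (27, 14, -18), (-18, 22, 23), (23, 24, -17), (-17, 44, 3), (3, 46, -2), (-2, 46, 3), (3, 44, -17), (-17, 24, 23), (23, 22, -18), (-18, 14, 27), … (2 more)
cycles coincide ⇒ equivalent

yes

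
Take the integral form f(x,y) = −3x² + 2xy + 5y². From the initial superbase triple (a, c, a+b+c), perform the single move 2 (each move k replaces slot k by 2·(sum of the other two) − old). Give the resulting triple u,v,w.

start (-3,5,4) = (f(1,0),f(0,1),f(1,1))
replace slot 2: 2·((-3)+4) − 5 = -3 → (-3,-3,4)

-3,-3,4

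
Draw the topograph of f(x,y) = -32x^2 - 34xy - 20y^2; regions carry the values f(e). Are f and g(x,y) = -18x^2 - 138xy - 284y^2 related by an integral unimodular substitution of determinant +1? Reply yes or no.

D₁ = -1404, D₂ = -1404
f is negative-definite; reduce −f:
−f: translate: b→-30 (≡34 mod 64), so (32,34,20)→(32,-30,18)
−f: flip: (32,-30,18)→(18,30,32)
−f: translate: b→-6 (≡30 mod 36), so (18,30,32)→(18,-6,20)
−f: reduced (well bottom): (18,-6,20) with a≤c, −a<b≤a
flip sign back: reduced form of f is (-18,6,-20)
g is negative-definite; reduce −g:
−g: translate: b→-6 (≡138 mod 36), so (18,138,284)→(18,-6,20)
−g: reduced (well bottom): (18,-6,20) with a≤c, −a<b≤a
flip sign back: reduced form of g is (-18,6,-20)
reduced forms (-18, 6, -20) vs (-18, 6, -20) ⇒ equivalent

yes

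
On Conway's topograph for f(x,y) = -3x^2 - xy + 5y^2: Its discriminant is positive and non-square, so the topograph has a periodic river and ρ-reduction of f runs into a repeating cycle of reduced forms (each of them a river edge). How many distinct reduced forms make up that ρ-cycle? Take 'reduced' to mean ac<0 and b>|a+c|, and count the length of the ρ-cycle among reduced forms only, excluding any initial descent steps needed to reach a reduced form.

D = 61, ⌊√D⌋ = 7
descent: ρ → (5,1,-3)
descent: ρ → (-3,5,3)  [lands on river]
river: ρ → (3,7,-1)
river: ρ → (-1,7,3)
river: ρ → (3,5,-3)
river: ρ → (-3,7,1)
river: ρ → (1,7,-3)
ρ-cycle length = 6 (tail of 2 descent steps not counted)

6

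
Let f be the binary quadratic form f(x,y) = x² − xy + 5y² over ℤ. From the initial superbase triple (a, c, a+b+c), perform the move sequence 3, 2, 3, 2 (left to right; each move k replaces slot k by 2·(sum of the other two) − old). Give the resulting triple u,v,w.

start (1,5,5) = (f(1,0),f(0,1),f(1,1))
replace slot 3: 2·(1+5) − 5 = 7 → (1,5,7)
replace slot 2: 2·(1+7) − 5 = 11 → (1,11,7)
replace slot 3: 2·(1+11) − 7 = 17 → (1,11,17)
replace slot 2: 2·(1+17) − 11 = 25 → (1,25,17)

1,25,17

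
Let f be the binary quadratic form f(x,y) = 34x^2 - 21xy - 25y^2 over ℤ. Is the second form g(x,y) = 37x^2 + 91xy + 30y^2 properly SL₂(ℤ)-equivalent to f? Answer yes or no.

D₁ = 3841, D₂ = 3841
river cycle of f (length 82): (-25, 21, 34), (34, 47, -12), (-12, 49, 30), (30, 11, -31), (-31, 51, 10), (10, 49, -36), (-36, 23, 23), (23, 23, -36), (-36, 49, 10), (10, 51, -31), … (72 more)
river cycle of g (length 82): (30, 29, -25), (-25, 21, 34), (34, 47, -12), (-12, 49, 30), (30, 11, -31), (-31, 51, 10), (10, 49, -36), (-36, 23, 23), (23, 23, -36), (-36, 49, 10), … (72 more)
cycles coincide ⇒ equivalent

yes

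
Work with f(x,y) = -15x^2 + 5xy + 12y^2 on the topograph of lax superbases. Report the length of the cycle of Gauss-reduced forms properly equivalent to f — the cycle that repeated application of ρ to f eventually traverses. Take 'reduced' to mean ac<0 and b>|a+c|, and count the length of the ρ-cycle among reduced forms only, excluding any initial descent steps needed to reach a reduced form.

D = 745, ⌊√D⌋ = 27
river: ρ → (12,19,-8)
river: ρ → (-8,13,18)
river: ρ → (18,23,-3)
river: ρ → (-3,25,10)
river: ρ → (10,15,-13)
river: ρ → (-13,11,12)
river: ρ → (12,13,-12)
river: ρ → (-12,11,13)
river: ρ → (13,15,-10)
river: ρ → (-10,25,3)
river: ρ → (3,23,-18)
river: ρ → (-18,13,8)
river: ρ → (8,19,-12)
river: ρ → (-12,5,15)
river: ρ → (15,25,-2)
river: ρ → (-2,27,2)
river: ρ → (2,25,-15)
river: ρ → (-15,5,12)
ρ-cycle length = 18 (tail of 0 descent steps not counted)

18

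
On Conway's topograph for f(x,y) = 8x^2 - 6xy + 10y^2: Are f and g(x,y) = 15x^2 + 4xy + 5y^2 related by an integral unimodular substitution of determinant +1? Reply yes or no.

D₁ = -284, D₂ = -284
f: reduced (well bottom): (8,-6,10) with a≤c, −a<b≤a
g: flip: (15,4,5)→(5,-4,15)
g: reduced (well bottom): (5,-4,15) with a≤c, −a<b≤a
reduced forms (8, -6, 10) vs (5, -4, 15) ⇒ inequivalent

no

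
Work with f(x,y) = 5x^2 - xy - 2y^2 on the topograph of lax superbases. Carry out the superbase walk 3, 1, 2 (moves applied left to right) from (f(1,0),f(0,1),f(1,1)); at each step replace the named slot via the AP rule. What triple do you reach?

start (5,-2,2) = (f(1,0),f(0,1),f(1,1))
replace slot 3: 2·(5+(-2)) − 2 = 4 → (5,-2,4)
replace slot 1: 2·((-2)+4) − 5 = -1 → (-1,-2,4)
replace slot 2: 2·((-1)+4) − (-2) = 8 → (-1,8,4)

-1,8,4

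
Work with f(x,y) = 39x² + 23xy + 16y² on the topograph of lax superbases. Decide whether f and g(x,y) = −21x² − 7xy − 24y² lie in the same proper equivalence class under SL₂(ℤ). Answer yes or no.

D₁ = -1967, D₂ = -1967
f: flip: (39,23,16)→(16,-23,39)
f: translate: b→9 (≡-23 mod 32), so (16,-23,39)→(16,9,32)
f: reduced (well bottom): (16,9,32) with a≤c, −a<b≤a
g is negative-definite; reduce −g:
−g: reduced (well bottom): (21,7,24) with a≤c, −a<b≤a
flip sign back: reduced form of g is (-21,-7,-24)
reduced forms (16, 9, 32) vs (-21, -7, -24) ⇒ inequivalent

no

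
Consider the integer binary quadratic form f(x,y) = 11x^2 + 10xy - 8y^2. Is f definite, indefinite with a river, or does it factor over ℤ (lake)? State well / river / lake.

D = b²−4ac = 10² − 4·11·(-8) = 452
D > 0 non-square ⇒ indefinite ⇒ periodic river

river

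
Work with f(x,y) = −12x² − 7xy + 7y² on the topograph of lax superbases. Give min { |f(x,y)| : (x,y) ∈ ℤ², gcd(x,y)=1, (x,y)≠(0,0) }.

descent: ρ → (7,7,-12)  [lands on river]
river: ρ → (-12,17,2)
river: ρ → (2,19,-3)
river: ρ → (-3,17,8)
river: ρ → (8,15,-5)
river: ρ → (-5,15,8)
river: ρ → (8,17,-3)
river: ρ → (-3,19,2)
river: ρ → (2,17,-12)
river: ρ → (-12,7,7)
closes: descent 1, river 10
min |a| on river = 2

2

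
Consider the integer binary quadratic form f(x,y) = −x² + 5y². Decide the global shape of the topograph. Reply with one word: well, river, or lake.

D = b²−4ac = 0² − 4·(-1)·5 = 20
D > 0 non-square ⇒ indefinite ⇒ periodic river

river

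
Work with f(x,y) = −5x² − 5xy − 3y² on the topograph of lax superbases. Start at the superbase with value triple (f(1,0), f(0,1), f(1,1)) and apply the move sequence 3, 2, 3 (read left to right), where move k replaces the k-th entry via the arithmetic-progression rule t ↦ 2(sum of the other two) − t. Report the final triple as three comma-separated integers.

start (-5,-3,-13) = (f(1,0),f(0,1),f(1,1))
replace slot 3: 2·((-5)+(-3)) − (-13) = -3 → (-5,-3,-3)
replace slot 2: 2·((-5)+(-3)) − (-3) = -13 → (-5,-13,-3)
replace slot 3: 2·((-5)+(-13)) − (-3) = -33 → (-5,-13,-33)

-5,-13,-33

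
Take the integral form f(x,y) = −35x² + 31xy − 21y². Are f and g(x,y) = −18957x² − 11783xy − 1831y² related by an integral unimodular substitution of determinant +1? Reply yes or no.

D₁ = -1979, D₂ = -1979
f is negative-definite; reduce −f:
−f: flip: (35,-31,21)→(21,31,35)
−f: translate: b→-11 (≡31 mod 42), so (21,31,35)→(21,-11,25)
−f: reduced (well bottom): (21,-11,25) with a≤c, −a<b≤a
flip sign back: reduced form of f is (-21,11,-25)
g is negative-definite; reduce −g:
−g: flip: (18957,11783,1831)→(1831,-11783,18957)
−g: translate: b→-797 (≡-11783 mod 3662), so (1831,-11783,18957)→(1831,-797,87)
−g: flip: (1831,-797,87)→(87,797,1831)
−g: translate: b→-73 (≡797 mod 174), so (87,797,1831)→(87,-73,21)
−g: flip: (87,-73,21)→(21,73,87)
−g: translate: b→-11 (≡73 mod 42), so (21,73,87)→(21,-11,25)
−g: reduced (well bottom): (21,-11,25) with a≤c, −a<b≤a
flip sign back: reduced form of g is (-21,11,-25)
reduced forms (-21, 11, -25) vs (-21, 11, -25) ⇒ equivalent

yes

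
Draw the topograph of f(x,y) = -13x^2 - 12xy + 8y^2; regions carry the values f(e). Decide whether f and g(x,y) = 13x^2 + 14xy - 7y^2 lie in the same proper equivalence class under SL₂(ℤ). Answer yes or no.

D₁ = 560, D₂ = 560
river cycle of f (length 6): (8, 12, -13), (-13, 14, 7), (7, 14, -13), (-13, 12, 8), (8, 20, -5), (-5, 20, 8)
river cycle of g (length 6): (-7, 14, 13), (13, 12, -8), (-8, 20, 5), (5, 20, -8), (-8, 12, 13), (13, 14, -7)
cycles differ ⇒ inequivalent

no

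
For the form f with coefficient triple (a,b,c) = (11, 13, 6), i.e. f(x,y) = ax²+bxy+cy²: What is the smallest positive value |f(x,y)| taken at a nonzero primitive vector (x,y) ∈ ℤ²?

translate: b→-9 (≡13 mod 22), so (11,13,6)→(11,-9,4)
flip: (11,-9,4)→(4,9,11)
translate: b→1 (≡9 mod 8), so (4,9,11)→(4,1,6)
reduced (well bottom): (4,1,6) with a≤c, −a<b≤a
well minimum = a = 4

4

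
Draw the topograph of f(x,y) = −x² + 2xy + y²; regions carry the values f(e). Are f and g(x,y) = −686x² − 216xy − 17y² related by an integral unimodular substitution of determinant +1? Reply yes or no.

D₁ = 8, D₂ = 8
river cycle of f (length 2): (1, 2, -1), (-1, 2, 1)
river cycle of g (length 2): (1, 2, -1), (-1, 2, 1)
cycles coincide ⇒ equivalent

yes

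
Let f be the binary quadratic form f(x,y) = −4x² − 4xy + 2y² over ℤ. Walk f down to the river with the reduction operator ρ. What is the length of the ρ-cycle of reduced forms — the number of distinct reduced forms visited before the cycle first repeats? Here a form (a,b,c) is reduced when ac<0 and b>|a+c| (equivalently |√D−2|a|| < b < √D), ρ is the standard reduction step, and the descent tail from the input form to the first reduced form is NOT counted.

D = 48, ⌊√D⌋ = 6
descent: ρ → (2,4,-4)  [lands on river]
river: ρ → (-4,4,2)
ρ-cycle length = 2 (tail of 1 descent step not counted)

2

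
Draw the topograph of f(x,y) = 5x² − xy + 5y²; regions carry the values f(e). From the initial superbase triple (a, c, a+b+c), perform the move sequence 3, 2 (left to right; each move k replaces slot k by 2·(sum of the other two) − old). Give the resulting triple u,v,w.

start (5,5,9) = (f(1,0),f(0,1),f(1,1))
replace slot 3: 2·(5+5) − 9 = 11 → (5,5,11)
replace slot 2: 2·(5+11) − 5 = 27 → (5,27,11)

5,27,11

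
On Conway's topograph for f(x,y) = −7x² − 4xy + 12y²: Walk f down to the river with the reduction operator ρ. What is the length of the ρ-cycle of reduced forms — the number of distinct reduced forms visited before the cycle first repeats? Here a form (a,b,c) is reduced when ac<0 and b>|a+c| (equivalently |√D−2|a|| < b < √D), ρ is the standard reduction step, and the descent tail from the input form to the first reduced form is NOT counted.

D = 352, ⌊√D⌋ = 18
descent: ρ → (12,4,-7)
descent: ρ → (-7,10,9)  [lands on river]
river: ρ → (9,8,-8)
river: ρ → (-8,8,9)
river: ρ → (9,10,-7)
river: ρ → (-7,18,1)
river: ρ → (1,18,-7)
ρ-cycle length = 6 (tail of 2 descent steps not counted)

6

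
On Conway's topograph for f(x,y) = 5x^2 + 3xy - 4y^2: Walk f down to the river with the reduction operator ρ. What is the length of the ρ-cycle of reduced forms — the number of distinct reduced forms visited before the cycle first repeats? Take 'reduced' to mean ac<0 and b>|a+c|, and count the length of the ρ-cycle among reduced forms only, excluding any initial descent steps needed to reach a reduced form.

D = 89, ⌊√D⌋ = 9
river: ρ → (-4,5,4)
river: ρ → (4,3,-5)
river: ρ → (-5,7,2)
river: ρ → (2,9,-1)
river: ρ → (-1,9,2)
river: ρ → (2,7,-5)
river: ρ → (-5,3,4)
river: ρ → (4,5,-4)
river: ρ → (-4,3,5)
river: ρ → (5,7,-2)
river: ρ → (-2,9,1)
river: ρ → (1,9,-2)
river: ρ → (-2,7,5)
river: ρ → (5,3,-4)
ρ-cycle length = 14 (tail of 0 descent steps not counted)

14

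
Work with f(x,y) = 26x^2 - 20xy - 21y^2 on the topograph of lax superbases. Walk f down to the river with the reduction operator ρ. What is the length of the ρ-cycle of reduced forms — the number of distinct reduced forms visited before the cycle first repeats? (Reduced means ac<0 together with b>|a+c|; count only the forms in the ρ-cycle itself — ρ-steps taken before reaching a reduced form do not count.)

D = 2584, ⌊√D⌋ = 50
descent: ρ → (-21,20,26)  [lands on river]
river: ρ → (26,32,-15)
river: ρ → (-15,28,30)
river: ρ → (30,32,-13)
river: ρ → (-13,46,9)
river: ρ → (9,44,-18)
river: ρ → (-18,28,25)
river: ρ → (25,22,-21)
ρ-cycle length = 8 (tail of 1 descent step not counted)

8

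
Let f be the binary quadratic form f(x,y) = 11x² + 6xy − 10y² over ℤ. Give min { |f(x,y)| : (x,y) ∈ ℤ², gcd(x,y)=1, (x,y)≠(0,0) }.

river: ρ → (-10,14,7)
river: ρ → (7,14,-10)
river: ρ → (-10,6,11)
river: ρ → (11,16,-5)
river: ρ → (-5,14,14)
river: ρ → (14,14,-5)
river: ρ → (-5,16,11)
river: ρ → (11,6,-10)
closes: descent 0, river 8
min |a| on river = 5

5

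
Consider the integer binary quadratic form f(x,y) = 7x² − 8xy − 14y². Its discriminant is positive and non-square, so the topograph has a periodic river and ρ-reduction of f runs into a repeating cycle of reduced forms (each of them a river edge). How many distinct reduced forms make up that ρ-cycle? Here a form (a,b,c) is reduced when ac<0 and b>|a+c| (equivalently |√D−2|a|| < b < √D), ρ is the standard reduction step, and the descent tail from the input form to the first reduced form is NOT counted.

D = 456, ⌊√D⌋ = 21
descent: ρ → (-14,8,7)  [lands on river]
river: ρ → (7,20,-2)
river: ρ → (-2,20,7)
river: ρ → (7,8,-14)
river: ρ → (-14,20,1)
river: ρ → (1,20,-14)
ρ-cycle length = 6 (tail of 1 descent step not counted)

6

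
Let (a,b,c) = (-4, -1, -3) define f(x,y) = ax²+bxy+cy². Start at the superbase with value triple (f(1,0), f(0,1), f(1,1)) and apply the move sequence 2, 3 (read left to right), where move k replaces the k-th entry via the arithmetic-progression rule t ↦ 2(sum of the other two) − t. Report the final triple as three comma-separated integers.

start (-4,-3,-8) = (f(1,0),f(0,1),f(1,1))
replace slot 2: 2·((-4)+(-8)) − (-3) = -21 → (-4,-21,-8)
replace slot 3: 2·((-4)+(-21)) − (-8) = -42 → (-4,-21,-42)

-4,-21,-42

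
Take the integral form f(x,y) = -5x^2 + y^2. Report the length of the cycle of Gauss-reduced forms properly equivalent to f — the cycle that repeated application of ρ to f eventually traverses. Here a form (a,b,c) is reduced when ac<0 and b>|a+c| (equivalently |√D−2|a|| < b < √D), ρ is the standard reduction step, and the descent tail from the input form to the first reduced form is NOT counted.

D = 20, ⌊√D⌋ = 4
descent: ρ → (1,4,-1)  [lands on river]
river: ρ → (-1,4,1)
ρ-cycle length = 2 (tail of 1 descent step not counted)

2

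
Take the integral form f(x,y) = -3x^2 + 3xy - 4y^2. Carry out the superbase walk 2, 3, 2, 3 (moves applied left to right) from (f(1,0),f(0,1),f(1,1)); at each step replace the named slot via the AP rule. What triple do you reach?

start (-3,-4,-4) = (f(1,0),f(0,1),f(1,1))
replace slot 2: 2·((-3)+(-4)) − (-4) = -10 → (-3,-10,-4)
replace slot 3: 2·((-3)+(-10)) − (-4) = -22 → (-3,-10,-22)
replace slot 2: 2·((-3)+(-22)) − (-10) = -40 → (-3,-40,-22)
replace slot 3: 2·((-3)+(-40)) − (-22) = -64 → (-3,-40,-64)

-3,-40,-64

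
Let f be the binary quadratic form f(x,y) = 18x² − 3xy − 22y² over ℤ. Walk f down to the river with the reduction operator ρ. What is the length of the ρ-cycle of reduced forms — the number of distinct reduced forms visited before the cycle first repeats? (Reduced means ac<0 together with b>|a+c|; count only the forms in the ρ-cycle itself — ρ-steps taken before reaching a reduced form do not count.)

D = 1593, ⌊√D⌋ = 39
descent: ρ → (-22,3,18)
descent: ρ → (18,33,-7)  [lands on river]
river: ρ → (-7,37,8)
river: ρ → (8,27,-27)
river: ρ → (-27,27,8)
river: ρ → (8,37,-7)
river: ρ → (-7,33,18)
river: ρ → (18,39,-1)
river: ρ → (-1,39,18)
ρ-cycle length = 8 (tail of 2 descent steps not counted)

8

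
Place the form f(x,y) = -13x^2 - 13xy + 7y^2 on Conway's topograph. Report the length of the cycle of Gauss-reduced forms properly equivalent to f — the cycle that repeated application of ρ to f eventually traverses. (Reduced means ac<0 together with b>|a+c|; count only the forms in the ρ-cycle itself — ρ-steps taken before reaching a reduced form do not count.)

D = 533, ⌊√D⌋ = 23
descent: ρ → (7,13,-13)  [lands on river]
river: ρ → (-13,13,7)
river: ρ → (7,15,-11)
river: ρ → (-11,7,11)
river: ρ → (11,15,-7)
river: ρ → (-7,13,13)
river: ρ → (13,13,-7)
river: ρ → (-7,15,11)
river: ρ → (11,7,-11)
river: ρ → (-11,15,7)
ρ-cycle length = 10 (tail of 1 descent step not counted)

10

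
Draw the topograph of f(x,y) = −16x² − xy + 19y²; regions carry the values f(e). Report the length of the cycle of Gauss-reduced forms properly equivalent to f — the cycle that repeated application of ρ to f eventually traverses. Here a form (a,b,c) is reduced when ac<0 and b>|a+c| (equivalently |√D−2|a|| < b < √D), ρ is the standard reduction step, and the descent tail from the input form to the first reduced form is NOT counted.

D = 1217, ⌊√D⌋ = 34
descent: ρ → (19,1,-16)
descent: ρ → (-16,31,4)  [lands on river]
river: ρ → (4,33,-8)
river: ρ → (-8,31,8)
river: ρ → (8,33,-4)
river: ρ → (-4,31,16)
river: ρ → (16,33,-2)
river: ρ → (-2,31,32)
river: ρ → (32,33,-1)
river: ρ → (-1,33,32)
river: ρ → (32,31,-2)
river: ρ → (-2,33,16)
river: ρ → (16,31,-4)
river: ρ → (-4,33,8)
river: ρ → (8,31,-8)
river: ρ → (-8,33,4)
river: ρ → (4,31,-16)
river: ρ → (-16,33,2)
river: ρ → (2,31,-32)
river: ρ → (-32,33,1)
river: ρ → (1,33,-32)
river: ρ → (-32,31,2)
river: ρ → (2,33,-16)
ρ-cycle length = 22 (tail of 2 descent steps not counted)

22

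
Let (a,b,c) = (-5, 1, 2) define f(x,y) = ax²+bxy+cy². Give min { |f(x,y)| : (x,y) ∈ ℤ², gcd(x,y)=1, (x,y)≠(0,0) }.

descent: ρ → (2,3,-4)  [lands on river]
river: ρ → (-4,5,1)
river: ρ → (1,5,-4)
river: ρ → (-4,3,2)
river: ρ → (2,5,-2)
river: ρ → (-2,3,4)
river: ρ → (4,5,-1)
river: ρ → (-1,5,4)
river: ρ → (4,3,-2)
river: ρ → (-2,5,2)
closes: descent 1, river 10
min |a| on river = 1

1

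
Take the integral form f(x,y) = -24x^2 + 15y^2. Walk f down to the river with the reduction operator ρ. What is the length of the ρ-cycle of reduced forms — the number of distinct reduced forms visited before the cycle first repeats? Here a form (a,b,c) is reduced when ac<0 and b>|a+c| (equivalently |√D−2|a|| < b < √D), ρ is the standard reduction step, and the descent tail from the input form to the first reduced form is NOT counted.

D = 1440, ⌊√D⌋ = 37
descent: ρ → (15,30,-9)  [lands on river]
river: ρ → (-9,24,24)
river: ρ → (24,24,-9)
river: ρ → (-9,30,15)
ρ-cycle length = 4 (tail of 1 descent step not counted)

4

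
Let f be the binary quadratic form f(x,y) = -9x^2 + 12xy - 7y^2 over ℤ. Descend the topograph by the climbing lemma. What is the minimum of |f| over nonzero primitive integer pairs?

translate: b→6 (≡-12 mod 18), so (9,-12,7)→(9,6,4)
flip: (9,6,4)→(4,-6,9)
translate: b→2 (≡-6 mod 8), so (4,-6,9)→(4,2,7)
reduced (well bottom): (4,2,7) with a≤c, −a<b≤a
well minimum |f| = |-4| = 4 (negative-definite)

4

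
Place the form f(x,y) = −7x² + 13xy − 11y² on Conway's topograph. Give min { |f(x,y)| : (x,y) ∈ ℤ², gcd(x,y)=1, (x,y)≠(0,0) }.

translate: b→1 (≡-13 mod 14), so (7,-13,11)→(7,1,5)
flip: (7,1,5)→(5,-1,7)
reduced (well bottom): (5,-1,7) with a≤c, −a<b≤a
well minimum |f| = |-5| = 5 (negative-definite)

5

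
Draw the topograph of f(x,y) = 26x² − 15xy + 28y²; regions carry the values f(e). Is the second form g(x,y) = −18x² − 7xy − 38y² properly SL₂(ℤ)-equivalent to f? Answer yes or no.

D₁ = -2687, D₂ = -2687
f: reduced (well bottom): (26,-15,28) with a≤c, −a<b≤a
g is negative-definite; reduce −g:
−g: reduced (well bottom): (18,7,38) with a≤c, −a<b≤a
flip sign back: reduced form of g is (-18,-7,-38)
reduced forms (26, -15, 28) vs (-18, -7, -38) ⇒ inequivalent

no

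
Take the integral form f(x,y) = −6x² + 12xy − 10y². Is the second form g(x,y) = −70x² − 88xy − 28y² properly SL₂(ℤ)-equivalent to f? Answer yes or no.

D₁ = -96, D₂ = -96
f is negative-definite; reduce −f:
−f: translate: b→0 (≡-12 mod 12), so (6,-12,10)→(6,0,4)
−f: flip: (6,0,4)→(4,0,6)
−f: reduced (well bottom): (4,0,6) with a≤c, −a<b≤a
flip sign back: reduced form of f is (-4,0,-6)
g is negative-definite; reduce −g:
−g: translate: b→-52 (≡88 mod 140), so (70,88,28)→(70,-52,10)
−g: flip: (70,-52,10)→(10,52,70)
−g: translate: b→-8 (≡52 mod 20), so (10,52,70)→(10,-8,4)
−g: flip: (10,-8,4)→(4,8,10)
−g: translate: b→0 (≡8 mod 8), so (4,8,10)→(4,0,6)
−g: reduced (well bottom): (4,0,6) with a≤c, −a<b≤a
flip sign back: reduced form of g is (-4,0,-6)
reduced forms (-4, 0, -6) vs (-4, 0, -6) ⇒ equivalent

yes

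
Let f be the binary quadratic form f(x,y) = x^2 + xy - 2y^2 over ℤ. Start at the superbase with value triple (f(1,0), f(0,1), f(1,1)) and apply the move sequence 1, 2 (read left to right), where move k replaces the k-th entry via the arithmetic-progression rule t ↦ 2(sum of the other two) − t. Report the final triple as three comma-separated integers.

start (1,-2,0) = (f(1,0),f(0,1),f(1,1))
replace slot 1: 2·((-2)+0) − 1 = -5 → (-5,-2,0)
replace slot 2: 2·((-5)+0) − (-2) = -8 → (-5,-8,0)

-5,-8,0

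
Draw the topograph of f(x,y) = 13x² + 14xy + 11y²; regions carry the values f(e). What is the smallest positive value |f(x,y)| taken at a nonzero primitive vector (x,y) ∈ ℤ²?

translate: b→-12 (≡14 mod 26), so (13,14,11)→(13,-12,10)
flip: (13,-12,10)→(10,12,13)
translate: b→-8 (≡12 mod 20), so (10,12,13)→(10,-8,11)
reduced (well bottom): (10,-8,11) with a≤c, −a<b≤a
well minimum = a = 10

10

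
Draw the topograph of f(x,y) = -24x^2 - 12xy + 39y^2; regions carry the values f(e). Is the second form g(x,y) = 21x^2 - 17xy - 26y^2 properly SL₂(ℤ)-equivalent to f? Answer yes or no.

D₁ = 3888, D₂ = 2473
discriminants differ ⇒ not SL₂(ℤ)-equivalent

no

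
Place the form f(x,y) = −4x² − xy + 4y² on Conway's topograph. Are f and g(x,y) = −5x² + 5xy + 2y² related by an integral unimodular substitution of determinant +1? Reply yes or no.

D₁ = 65, D₂ = 65
river cycle of f (length 6): (4, 1, -4), (-4, 7, 1), (1, 7, -4), (-4, 1, 4), (4, 7, -1), (-1, 7, 4)
river cycle of g (length 6): (2, 7, -2), (-2, 5, 5), (5, 5, -2), (-2, 7, 2), (2, 5, -5), (-5, 5, 2)
cycles differ ⇒ inequivalent

no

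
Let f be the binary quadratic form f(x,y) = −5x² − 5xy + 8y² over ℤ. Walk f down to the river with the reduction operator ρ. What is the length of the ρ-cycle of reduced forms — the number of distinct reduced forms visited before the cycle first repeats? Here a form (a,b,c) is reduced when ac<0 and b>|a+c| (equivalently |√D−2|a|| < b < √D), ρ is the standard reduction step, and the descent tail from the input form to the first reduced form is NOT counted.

D = 185, ⌊√D⌋ = 13
descent: ρ → (8,5,-5)  [lands on river]
river: ρ → (-5,5,8)
river: ρ → (8,11,-2)
river: ρ → (-2,13,2)
river: ρ → (2,11,-8)
river: ρ → (-8,5,5)
river: ρ → (5,5,-8)
river: ρ → (-8,11,2)
river: ρ → (2,13,-2)
river: ρ → (-2,11,8)
ρ-cycle length = 10 (tail of 1 descent step not counted)

10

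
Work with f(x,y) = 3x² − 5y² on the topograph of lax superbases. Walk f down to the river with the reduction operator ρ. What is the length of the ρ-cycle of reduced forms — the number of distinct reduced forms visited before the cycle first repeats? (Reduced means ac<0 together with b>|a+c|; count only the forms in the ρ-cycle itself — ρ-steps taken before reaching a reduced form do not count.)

D = 60, ⌊√D⌋ = 7
descent: ρ → (-5,0,3)
descent: ρ → (3,6,-2)  [lands on river]
river: ρ → (-2,6,3)
ρ-cycle length = 2 (tail of 2 descent steps not counted)

2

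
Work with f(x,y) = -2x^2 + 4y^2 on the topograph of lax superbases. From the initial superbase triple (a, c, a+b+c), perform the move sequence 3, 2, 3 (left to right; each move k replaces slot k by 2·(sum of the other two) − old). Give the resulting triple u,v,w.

start (-2,4,2) = (f(1,0),f(0,1),f(1,1))
replace slot 3: 2·((-2)+4) − 2 = 2 → (-2,4,2)
replace slot 2: 2·((-2)+2) − 4 = -4 → (-2,-4,2)
replace slot 3: 2·((-2)+(-4)) − 2 = -14 → (-2,-4,-14)

-2,-4,-14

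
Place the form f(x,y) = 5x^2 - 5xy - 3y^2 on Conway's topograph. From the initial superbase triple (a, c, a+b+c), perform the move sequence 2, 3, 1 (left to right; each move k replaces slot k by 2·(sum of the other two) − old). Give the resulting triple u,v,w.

start (5,-3,-3) = (f(1,0),f(0,1),f(1,1))
replace slot 2: 2·(5+(-3)) − (-3) = 7 → (5,7,-3)
replace slot 3: 2·(5+7) − (-3) = 27 → (5,7,27)
replace slot 1: 2·(7+27) − 5 = 63 → (63,7,27)

63,7,27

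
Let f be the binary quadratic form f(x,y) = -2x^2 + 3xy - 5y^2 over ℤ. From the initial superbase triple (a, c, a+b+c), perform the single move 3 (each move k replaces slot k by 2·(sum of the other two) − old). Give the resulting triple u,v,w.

start (-2,-5,-4) = (f(1,0),f(0,1),f(1,1))
replace slot 3: 2·((-2)+(-5)) − (-4) = -10 → (-2,-5,-10)

-2,-5,-10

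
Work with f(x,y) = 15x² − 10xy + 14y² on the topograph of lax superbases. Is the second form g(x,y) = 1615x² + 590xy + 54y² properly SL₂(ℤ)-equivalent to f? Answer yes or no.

D₁ = -740, D₂ = -740
f: flip: (15,-10,14)→(14,10,15)
f: reduced (well bottom): (14,10,15) with a≤c, −a<b≤a
g: flip: (1615,590,54)→(54,-590,1615)
g: translate: b→-50 (≡-590 mod 108), so (54,-590,1615)→(54,-50,15)
g: flip: (54,-50,15)→(15,50,54)
g: translate: b→-10 (≡50 mod 30), so (15,50,54)→(15,-10,14)
g: flip: (15,-10,14)→(14,10,15)
g: reduced (well bottom): (14,10,15) with a≤c, −a<b≤a
reduced forms (14, 10, 15) vs (14, 10, 15) ⇒ equivalent

yes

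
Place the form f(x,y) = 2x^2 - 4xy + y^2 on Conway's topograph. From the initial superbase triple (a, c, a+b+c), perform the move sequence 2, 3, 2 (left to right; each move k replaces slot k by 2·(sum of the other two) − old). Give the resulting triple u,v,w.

start (2,1,-1) = (f(1,0),f(0,1),f(1,1))
replace slot 2: 2·(2+(-1)) − 1 = 1 → (2,1,-1)
replace slot 3: 2·(2+1) − (-1) = 7 → (2,1,7)
replace slot 2: 2·(2+7) − 1 = 17 → (2,17,7)

2,17,7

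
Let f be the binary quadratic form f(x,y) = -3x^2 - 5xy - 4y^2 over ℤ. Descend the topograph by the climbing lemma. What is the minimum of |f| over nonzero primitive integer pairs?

translate: b→-1 (≡5 mod 6), so (3,5,4)→(3,-1,2)
flip: (3,-1,2)→(2,1,3)
reduced (well bottom): (2,1,3) with a≤c, −a<b≤a
well minimum |f| = |-2| = 2 (negative-definite)

2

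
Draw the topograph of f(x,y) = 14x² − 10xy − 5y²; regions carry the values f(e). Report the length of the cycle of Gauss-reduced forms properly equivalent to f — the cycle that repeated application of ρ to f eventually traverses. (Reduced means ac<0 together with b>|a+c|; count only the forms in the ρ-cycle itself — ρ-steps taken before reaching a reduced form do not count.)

D = 380, ⌊√D⌋ = 19
descent: ρ → (-5,10,14)  [lands on river]
river: ρ → (14,18,-1)
river: ρ → (-1,18,14)
river: ρ → (14,10,-5)
ρ-cycle length = 4 (tail of 1 descent step not counted)

4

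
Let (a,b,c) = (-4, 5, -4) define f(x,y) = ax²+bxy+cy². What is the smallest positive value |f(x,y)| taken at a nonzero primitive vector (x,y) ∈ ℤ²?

translate: b→3 (≡-5 mod 8), so (4,-5,4)→(4,3,3)
flip: (4,3,3)→(3,-3,4)
translate: b→3 (≡-3 mod 6), so (3,-3,4)→(3,3,4)
reduced (well bottom): (3,3,4) with a≤c, −a<b≤a
well minimum |f| = |-3| = 3 (negative-definite)

3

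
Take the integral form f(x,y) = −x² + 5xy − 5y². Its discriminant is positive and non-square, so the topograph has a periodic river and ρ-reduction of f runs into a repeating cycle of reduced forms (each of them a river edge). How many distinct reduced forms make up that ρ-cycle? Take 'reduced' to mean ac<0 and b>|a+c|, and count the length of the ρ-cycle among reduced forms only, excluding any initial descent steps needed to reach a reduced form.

D = 5, ⌊√D⌋ = 2
descent: ρ → (-5,5,-1)
descent: ρ → (-1,1,1)  [lands on river]
river: ρ → (1,1,-1)
ρ-cycle length = 2 (tail of 2 descent steps not counted)

2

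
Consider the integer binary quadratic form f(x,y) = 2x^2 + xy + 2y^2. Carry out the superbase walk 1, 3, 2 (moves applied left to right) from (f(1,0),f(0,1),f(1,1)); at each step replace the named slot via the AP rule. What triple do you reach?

start (2,2,5) = (f(1,0),f(0,1),f(1,1))
replace slot 1: 2·(2+5) − 2 = 12 → (12,2,5)
replace slot 3: 2·(12+2) − 5 = 23 → (12,2,23)
replace slot 2: 2·(12+23) − 2 = 68 → (12,68,23)

12,68,23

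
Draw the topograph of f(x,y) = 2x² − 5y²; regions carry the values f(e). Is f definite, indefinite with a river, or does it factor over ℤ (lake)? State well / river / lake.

D = b²−4ac = 0² − 4·2·(-5) = 40
D > 0 non-square ⇒ indefinite ⇒ periodic river

river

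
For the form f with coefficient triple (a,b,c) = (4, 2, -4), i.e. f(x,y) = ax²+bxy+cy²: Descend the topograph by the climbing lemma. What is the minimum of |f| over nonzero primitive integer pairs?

river: ρ → (-4,6,2)
river: ρ → (2,6,-4)
river: ρ → (-4,2,4)
river: ρ → (4,6,-2)
river: ρ → (-2,6,4)
river: ρ → (4,2,-4)
closes: descent 0, river 6
min |a| on river = 2

2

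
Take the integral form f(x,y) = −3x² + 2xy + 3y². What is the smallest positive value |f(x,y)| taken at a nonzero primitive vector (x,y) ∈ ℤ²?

river: ρ → (3,4,-2)
river: ρ → (-2,4,3)
river: ρ → (3,2,-3)
river: ρ → (-3,4,2)
river: ρ → (2,4,-3)
river: ρ → (-3,2,3)
closes: descent 0, river 6
min |a| on river = 2

2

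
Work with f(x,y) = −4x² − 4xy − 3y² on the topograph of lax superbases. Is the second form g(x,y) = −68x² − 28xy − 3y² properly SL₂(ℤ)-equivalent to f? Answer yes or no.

D₁ = -32, D₂ = -32
f is negative-definite; reduce −f:
−f: flip: (4,4,3)→(3,-4,4)
−f: translate: b→2 (≡-4 mod 6), so (3,-4,4)→(3,2,3)
−f: reduced (well bottom): (3,2,3) with a≤c, −a<b≤a
flip sign back: reduced form of f is (-3,-2,-3)
g is negative-definite; reduce −g:
−g: flip: (68,28,3)→(3,-28,68)
−g: translate: b→2 (≡-28 mod 6), so (3,-28,68)→(3,2,3)
−g: reduced (well bottom): (3,2,3) with a≤c, −a<b≤a
flip sign back: reduced form of g is (-3,-2,-3)
reduced forms (-3, -2, -3) vs (-3, -2, -3) ⇒ equivalent

yes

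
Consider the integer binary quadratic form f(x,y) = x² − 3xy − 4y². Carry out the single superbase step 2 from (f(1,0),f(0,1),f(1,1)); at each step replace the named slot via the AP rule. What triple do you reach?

start (1,-4,-6) = (f(1,0),f(0,1),f(1,1))
replace slot 2: 2·(1+(-6)) − (-4) = -6 → (1,-6,-6)

1,-6,-6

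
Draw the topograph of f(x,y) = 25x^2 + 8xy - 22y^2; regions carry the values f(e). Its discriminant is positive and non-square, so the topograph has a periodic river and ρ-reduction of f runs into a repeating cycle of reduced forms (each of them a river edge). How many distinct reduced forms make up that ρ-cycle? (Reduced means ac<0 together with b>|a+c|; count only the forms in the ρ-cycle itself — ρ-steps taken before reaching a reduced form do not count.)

D = 2264, ⌊√D⌋ = 47
river: ρ → (-22,36,11)
river: ρ → (11,30,-31)
river: ρ → (-31,32,10)
river: ρ → (10,28,-37)
river: ρ → (-37,46,1)
river: ρ → (1,46,-37)
river: ρ → (-37,28,10)
river: ρ → (10,32,-31)
river: ρ → (-31,30,11)
river: ρ → (11,36,-22)
river: ρ → (-22,8,25)
river: ρ → (25,42,-5)
river: ρ → (-5,38,41)
river: ρ → (41,44,-2)
river: ρ → (-2,44,41)
river: ρ → (41,38,-5)
river: ρ → (-5,42,25)
river: ρ → (25,8,-22)
ρ-cycle length = 18 (tail of 0 descent steps not counted)

18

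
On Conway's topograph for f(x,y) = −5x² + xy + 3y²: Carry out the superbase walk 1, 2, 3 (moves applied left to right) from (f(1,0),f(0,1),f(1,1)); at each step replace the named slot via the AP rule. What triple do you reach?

start (-5,3,-1) = (f(1,0),f(0,1),f(1,1))
replace slot 1: 2·(3+(-1)) − (-5) = 9 → (9,3,-1)
replace slot 2: 2·(9+(-1)) − 3 = 13 → (9,13,-1)
replace slot 3: 2·(9+13) − (-1) = 45 → (9,13,45)

9,13,45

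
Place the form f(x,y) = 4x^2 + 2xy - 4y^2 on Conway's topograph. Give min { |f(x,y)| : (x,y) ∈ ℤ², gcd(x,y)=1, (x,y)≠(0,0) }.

river: ρ → (-4,6,2)
river: ρ → (2,6,-4)
river: ρ → (-4,2,4)
river: ρ → (4,6,-2)
river: ρ → (-2,6,4)
river: ρ → (4,2,-4)
closes: descent 0, river 6
min |a| on river = 2

2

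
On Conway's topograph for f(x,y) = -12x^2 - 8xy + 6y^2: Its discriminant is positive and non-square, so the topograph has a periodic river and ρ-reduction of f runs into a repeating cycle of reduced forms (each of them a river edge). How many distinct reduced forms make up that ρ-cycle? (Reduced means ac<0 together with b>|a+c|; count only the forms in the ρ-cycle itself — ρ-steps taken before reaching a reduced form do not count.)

D = 352, ⌊√D⌋ = 18
descent: ρ → (6,8,-12)  [lands on river]
river: ρ → (-12,16,2)
river: ρ → (2,16,-12)
river: ρ → (-12,8,6)
river: ρ → (6,16,-4)
river: ρ → (-4,16,6)
ρ-cycle length = 6 (tail of 1 descent step not counted)

6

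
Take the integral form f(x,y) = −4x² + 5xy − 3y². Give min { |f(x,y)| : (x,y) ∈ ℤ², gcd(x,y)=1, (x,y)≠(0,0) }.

translate: b→3 (≡-5 mod 8), so (4,-5,3)→(4,3,2)
flip: (4,3,2)→(2,-3,4)
translate: b→1 (≡-3 mod 4), so (2,-3,4)→(2,1,3)
reduced (well bottom): (2,1,3) with a≤c, −a<b≤a
well minimum |f| = |-2| = 2 (negative-definite)

2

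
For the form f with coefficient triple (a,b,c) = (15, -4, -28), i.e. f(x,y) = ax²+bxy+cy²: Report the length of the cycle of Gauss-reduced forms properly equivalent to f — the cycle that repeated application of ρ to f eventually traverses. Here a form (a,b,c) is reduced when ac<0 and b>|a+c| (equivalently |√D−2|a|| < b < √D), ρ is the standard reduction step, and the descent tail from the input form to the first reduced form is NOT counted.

D = 1696, ⌊√D⌋ = 41
descent: ρ → (-28,4,15)
descent: ρ → (15,26,-17)  [lands on river]
river: ρ → (-17,8,24)
river: ρ → (24,40,-1)
river: ρ → (-1,40,24)
river: ρ → (24,8,-17)
river: ρ → (-17,26,15)
river: ρ → (15,34,-9)
river: ρ → (-9,38,7)
river: ρ → (7,32,-24)
river: ρ → (-24,16,15)
river: ρ → (15,14,-25)
river: ρ → (-25,36,4)
river: ρ → (4,36,-25)
river: ρ → (-25,14,15)
river: ρ → (15,16,-24)
river: ρ → (-24,32,7)
river: ρ → (7,38,-9)
river: ρ → (-9,34,15)
ρ-cycle length = 18 (tail of 2 descent steps not counted)

18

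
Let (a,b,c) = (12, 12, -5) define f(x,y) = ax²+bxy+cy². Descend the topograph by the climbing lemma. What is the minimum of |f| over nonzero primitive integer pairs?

river: ρ → (-5,18,3)
river: ρ → (3,18,-5)
river: ρ → (-5,12,12)
river: ρ → (12,12,-5)
closes: descent 0, river 4
min |a| on river = 3

3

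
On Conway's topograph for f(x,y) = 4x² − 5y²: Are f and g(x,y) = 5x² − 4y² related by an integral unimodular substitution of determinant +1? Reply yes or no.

D₁ = 80, D₂ = 80
river cycle of f (length 2): (4, 8, -1), (-1, 8, 4)
river cycle of g (length 2): (-4, 8, 1), (1, 8, -4)
cycles differ ⇒ inequivalent

no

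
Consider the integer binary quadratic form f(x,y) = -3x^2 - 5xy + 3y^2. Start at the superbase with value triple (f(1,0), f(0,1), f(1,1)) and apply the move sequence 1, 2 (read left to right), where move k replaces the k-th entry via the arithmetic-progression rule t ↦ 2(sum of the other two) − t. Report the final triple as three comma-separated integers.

start (-3,3,-5) = (f(1,0),f(0,1),f(1,1))
replace slot 1: 2·(3+(-5)) − (-3) = -1 → (-1,3,-5)
replace slot 2: 2·((-1)+(-5)) − 3 = -15 → (-1,-15,-5)

-1,-15,-5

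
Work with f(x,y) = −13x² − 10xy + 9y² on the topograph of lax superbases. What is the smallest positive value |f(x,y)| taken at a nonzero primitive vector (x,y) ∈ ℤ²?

descent: ρ → (9,10,-13)  [lands on river]
river: ρ → (-13,16,6)
river: ρ → (6,20,-7)
river: ρ → (-7,22,3)
river: ρ → (3,20,-14)
river: ρ → (-14,8,9)
closes: descent 1, river 6
min |a| on river = 3

3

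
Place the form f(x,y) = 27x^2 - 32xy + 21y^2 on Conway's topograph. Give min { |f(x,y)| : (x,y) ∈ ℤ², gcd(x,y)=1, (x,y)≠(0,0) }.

translate: b→22 (≡-32 mod 54), so (27,-32,21)→(27,22,16)
flip: (27,22,16)→(16,-22,27)
translate: b→10 (≡-22 mod 32), so (16,-22,27)→(16,10,21)
reduced (well bottom): (16,10,21) with a≤c, −a<b≤a
well minimum = a = 16

16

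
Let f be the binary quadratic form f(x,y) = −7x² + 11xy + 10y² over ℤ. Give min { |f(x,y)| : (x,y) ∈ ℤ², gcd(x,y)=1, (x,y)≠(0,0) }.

river: ρ → (10,9,-8)
river: ρ → (-8,7,11)
river: ρ → (11,15,-4)
river: ρ → (-4,17,7)
river: ρ → (7,11,-10)
river: ρ → (-10,9,8)
river: ρ → (8,7,-11)
river: ρ → (-11,15,4)
river: ρ → (4,17,-7)
river: ρ → (-7,11,10)
closes: descent 0, river 10
min |a| on river = 4

4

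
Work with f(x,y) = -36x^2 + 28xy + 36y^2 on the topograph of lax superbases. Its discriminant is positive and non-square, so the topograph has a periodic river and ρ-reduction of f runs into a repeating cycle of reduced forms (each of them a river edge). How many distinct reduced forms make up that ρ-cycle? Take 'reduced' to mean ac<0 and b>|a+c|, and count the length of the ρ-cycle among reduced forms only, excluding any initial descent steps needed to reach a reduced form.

D = 5968, ⌊√D⌋ = 77
river: ρ → (36,44,-28)
river: ρ → (-28,68,12)
river: ρ → (12,76,-4)
river: ρ → (-4,76,12)
river: ρ → (12,68,-28)
river: ρ → (-28,44,36)
river: ρ → (36,28,-36)
river: ρ → (-36,44,28)
river: ρ → (28,68,-12)
river: ρ → (-12,76,4)
river: ρ → (4,76,-12)
river: ρ → (-12,68,28)
river: ρ → (28,44,-36)
river: ρ → (-36,28,36)
ρ-cycle length = 14 (tail of 0 descent steps not counted)

14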